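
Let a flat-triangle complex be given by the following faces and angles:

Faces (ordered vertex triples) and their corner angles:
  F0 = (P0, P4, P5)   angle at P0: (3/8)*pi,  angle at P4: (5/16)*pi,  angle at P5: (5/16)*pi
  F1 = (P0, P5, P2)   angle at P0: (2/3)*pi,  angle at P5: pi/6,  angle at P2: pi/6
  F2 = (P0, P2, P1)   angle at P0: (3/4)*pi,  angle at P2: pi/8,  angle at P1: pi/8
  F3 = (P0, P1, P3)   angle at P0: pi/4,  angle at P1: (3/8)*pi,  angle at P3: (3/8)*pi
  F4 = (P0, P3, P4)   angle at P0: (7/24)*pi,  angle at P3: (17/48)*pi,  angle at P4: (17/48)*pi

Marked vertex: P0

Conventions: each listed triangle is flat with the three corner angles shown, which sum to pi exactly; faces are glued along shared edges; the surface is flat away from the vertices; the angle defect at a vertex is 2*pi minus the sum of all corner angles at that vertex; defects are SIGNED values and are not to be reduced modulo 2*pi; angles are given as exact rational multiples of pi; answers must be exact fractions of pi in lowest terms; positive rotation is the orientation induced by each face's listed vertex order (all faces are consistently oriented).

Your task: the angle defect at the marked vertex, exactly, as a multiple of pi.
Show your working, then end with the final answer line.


Sum of corner angles at P0: (7/3)*pi
defect = 2*pi - (7/3)*pi

Answer: defect(P0) = -pi/3


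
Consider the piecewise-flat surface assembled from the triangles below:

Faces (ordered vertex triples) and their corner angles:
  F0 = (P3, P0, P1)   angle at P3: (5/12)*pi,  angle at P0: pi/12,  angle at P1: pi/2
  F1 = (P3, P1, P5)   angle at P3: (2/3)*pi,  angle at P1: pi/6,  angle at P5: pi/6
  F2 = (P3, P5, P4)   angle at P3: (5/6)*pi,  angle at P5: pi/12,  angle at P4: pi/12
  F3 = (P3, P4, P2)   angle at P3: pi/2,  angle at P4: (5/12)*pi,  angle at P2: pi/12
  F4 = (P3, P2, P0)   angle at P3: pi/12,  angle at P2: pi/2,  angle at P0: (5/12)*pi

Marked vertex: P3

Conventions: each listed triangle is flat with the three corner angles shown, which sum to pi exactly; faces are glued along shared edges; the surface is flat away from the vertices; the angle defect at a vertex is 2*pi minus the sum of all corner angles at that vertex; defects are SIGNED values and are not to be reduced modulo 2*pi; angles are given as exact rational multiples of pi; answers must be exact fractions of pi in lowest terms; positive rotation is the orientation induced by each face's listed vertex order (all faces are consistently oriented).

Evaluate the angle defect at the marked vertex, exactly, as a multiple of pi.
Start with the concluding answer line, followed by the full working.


Answer: defect(P3) = -pi/2

Sum of corner angles at P3: (5/2)*pi
defect = 2*pi - (5/2)*pi


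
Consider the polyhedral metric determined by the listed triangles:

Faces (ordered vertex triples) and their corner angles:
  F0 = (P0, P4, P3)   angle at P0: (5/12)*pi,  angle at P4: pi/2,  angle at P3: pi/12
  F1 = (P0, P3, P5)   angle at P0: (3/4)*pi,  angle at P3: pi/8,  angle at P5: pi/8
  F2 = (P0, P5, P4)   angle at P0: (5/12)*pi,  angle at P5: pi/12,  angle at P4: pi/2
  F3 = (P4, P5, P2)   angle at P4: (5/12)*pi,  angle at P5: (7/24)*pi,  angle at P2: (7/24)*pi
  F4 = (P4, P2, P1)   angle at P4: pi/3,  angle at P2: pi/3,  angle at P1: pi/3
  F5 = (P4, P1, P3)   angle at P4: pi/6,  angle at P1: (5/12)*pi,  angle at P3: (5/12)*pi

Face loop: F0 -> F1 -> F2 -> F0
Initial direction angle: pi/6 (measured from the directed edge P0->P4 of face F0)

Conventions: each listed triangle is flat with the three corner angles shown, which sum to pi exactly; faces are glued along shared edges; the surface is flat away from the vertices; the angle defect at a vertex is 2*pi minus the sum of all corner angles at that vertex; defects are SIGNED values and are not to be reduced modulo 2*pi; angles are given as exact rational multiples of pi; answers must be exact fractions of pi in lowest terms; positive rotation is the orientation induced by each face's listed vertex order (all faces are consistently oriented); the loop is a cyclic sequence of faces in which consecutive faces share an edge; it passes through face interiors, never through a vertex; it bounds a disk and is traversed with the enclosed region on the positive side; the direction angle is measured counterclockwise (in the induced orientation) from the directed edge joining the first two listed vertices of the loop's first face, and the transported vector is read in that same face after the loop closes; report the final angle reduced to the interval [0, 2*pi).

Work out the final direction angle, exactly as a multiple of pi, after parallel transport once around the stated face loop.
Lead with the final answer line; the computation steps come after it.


Answer: final direction angle = (7/12)*pi

enclosed vertex P0: corner angles sum to (19/12)*pi, defect = 2*pi - (19/12)*pi = (5/12)*pi
holonomy = initial angle + sum of enclosed defects (mod 2*pi), positive in the induced orientation
final angle = pi/6 + (5/12)*pi = (7/12)*pi (mod 2*pi)


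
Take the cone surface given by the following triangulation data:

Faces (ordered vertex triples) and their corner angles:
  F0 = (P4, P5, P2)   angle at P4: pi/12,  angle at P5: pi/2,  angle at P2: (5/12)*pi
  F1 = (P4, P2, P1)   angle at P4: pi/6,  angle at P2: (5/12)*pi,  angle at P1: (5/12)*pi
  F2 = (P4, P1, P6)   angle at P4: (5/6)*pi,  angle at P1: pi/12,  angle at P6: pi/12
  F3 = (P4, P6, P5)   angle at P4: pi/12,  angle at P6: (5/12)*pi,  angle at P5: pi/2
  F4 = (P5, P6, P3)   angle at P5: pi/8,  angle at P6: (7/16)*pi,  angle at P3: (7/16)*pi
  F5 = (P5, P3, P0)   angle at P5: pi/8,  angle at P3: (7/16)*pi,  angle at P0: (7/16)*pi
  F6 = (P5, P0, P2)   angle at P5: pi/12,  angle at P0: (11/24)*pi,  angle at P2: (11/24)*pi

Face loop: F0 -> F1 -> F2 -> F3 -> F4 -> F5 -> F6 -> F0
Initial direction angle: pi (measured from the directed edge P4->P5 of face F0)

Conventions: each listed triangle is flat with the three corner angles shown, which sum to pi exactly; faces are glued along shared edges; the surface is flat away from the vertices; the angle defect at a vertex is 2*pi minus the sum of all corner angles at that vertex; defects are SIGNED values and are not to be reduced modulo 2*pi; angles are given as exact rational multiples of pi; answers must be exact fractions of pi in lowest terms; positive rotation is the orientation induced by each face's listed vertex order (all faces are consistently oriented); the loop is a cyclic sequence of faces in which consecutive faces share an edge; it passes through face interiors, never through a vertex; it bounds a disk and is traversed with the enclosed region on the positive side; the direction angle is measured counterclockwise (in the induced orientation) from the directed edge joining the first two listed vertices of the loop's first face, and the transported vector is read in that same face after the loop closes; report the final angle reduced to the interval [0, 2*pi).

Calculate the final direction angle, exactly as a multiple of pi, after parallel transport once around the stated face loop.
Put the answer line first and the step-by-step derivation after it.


Answer: final direction angle = pi/2

enclosed vertex P4: corner angles sum to (7/6)*pi, defect = 2*pi - (7/6)*pi = (5/6)*pi
enclosed vertex P5: corner angles sum to (4/3)*pi, defect = 2*pi - (4/3)*pi = (2/3)*pi
final direction = starting direction + enclosed defect total, reduced mod 2*pi (induced orientation)
final angle = pi + (3/2)*pi = pi/2 (mod 2*pi)


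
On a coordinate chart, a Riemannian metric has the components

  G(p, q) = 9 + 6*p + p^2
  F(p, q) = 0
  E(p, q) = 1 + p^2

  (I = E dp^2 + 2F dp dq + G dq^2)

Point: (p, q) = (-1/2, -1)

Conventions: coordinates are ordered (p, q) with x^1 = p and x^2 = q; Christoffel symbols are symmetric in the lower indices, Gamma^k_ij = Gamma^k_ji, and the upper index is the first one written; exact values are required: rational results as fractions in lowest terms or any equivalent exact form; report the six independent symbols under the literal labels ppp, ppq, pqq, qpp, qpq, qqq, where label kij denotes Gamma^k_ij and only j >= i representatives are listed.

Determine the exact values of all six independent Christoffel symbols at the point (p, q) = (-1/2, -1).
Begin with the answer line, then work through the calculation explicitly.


Answer: Gamma_ppp = -2/5, Gamma_ppq = 0, Gamma_pqq = -2, Gamma_qpp = 0, Gamma_qpq = 2/5, Gamma_qqq = 0

E = 5/4, F = 0, G = 25/4 at the point
E_p = -1, E_q = 0, F_p = 0, F_q = 0, G_p = 5, G_q = 0
EG - F^2 = 125/16;  g^inv = (16/125) * [[25/4, 0], [0, 5/4]]
first-kind symbols [ij,l] = (1/2)(d_i g_jl + d_j g_il - d_l g_ij): [pp,p] = E_p/2 = -1/2, [pp,q] = F_p - E_q/2 = 0, [pq,p] = E_q/2 = 0, [pq,q] = G_p/2 = 5/2, [qq,p] = F_q - G_p/2 = -5/2, [qq,q] = G_q/2 = 0
Gamma^p_ij = (G*[ij,p] - F*[ij,q])/(EG - F^2), Gamma^q_ij = (E*[ij,q] - F*[ij,p])/(EG - F^2)


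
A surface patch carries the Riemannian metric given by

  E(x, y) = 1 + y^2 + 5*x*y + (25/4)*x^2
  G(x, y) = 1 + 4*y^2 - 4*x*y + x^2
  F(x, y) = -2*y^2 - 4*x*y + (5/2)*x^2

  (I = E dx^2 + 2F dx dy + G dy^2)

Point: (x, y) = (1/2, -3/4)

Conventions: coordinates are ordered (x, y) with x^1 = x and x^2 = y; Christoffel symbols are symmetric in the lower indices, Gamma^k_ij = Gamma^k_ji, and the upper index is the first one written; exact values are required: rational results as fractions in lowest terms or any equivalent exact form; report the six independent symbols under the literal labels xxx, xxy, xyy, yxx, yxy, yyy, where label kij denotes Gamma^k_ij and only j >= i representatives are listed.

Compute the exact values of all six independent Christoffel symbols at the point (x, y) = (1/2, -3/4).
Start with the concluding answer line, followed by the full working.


Answer: Gamma_xxx = 5/21, Gamma_xxy = 2/21, Gamma_xyy = -4/21, Gamma_yxx = 20/21, Gamma_yxy = 8/21, Gamma_yyy = -16/21

E = 5/4, F = 1, G = 5 at the point
E_x = 5/2, E_y = 1, F_x = 11/2, F_y = 1, G_x = 4, G_y = -8
EG - F^2 = 21/4;  g^inv = (4/21) * [[5, -1], [-1, 5/4]]
first-kind symbols [ij,l] = (1/2)(d_i g_jl + d_j g_il - d_l g_ij): [xx,x] = E_x/2 = 5/4, [xx,y] = F_x - E_y/2 = 5, [xy,x] = E_y/2 = 1/2, [xy,y] = G_x/2 = 2, [yy,x] = F_y - G_x/2 = -1, [yy,y] = G_y/2 = -4
Gamma^x_ij = (G*[ij,x] - F*[ij,y])/(EG - F^2), Gamma^y_ij = (E*[ij,y] - F*[ij,x])/(EG - F^2)


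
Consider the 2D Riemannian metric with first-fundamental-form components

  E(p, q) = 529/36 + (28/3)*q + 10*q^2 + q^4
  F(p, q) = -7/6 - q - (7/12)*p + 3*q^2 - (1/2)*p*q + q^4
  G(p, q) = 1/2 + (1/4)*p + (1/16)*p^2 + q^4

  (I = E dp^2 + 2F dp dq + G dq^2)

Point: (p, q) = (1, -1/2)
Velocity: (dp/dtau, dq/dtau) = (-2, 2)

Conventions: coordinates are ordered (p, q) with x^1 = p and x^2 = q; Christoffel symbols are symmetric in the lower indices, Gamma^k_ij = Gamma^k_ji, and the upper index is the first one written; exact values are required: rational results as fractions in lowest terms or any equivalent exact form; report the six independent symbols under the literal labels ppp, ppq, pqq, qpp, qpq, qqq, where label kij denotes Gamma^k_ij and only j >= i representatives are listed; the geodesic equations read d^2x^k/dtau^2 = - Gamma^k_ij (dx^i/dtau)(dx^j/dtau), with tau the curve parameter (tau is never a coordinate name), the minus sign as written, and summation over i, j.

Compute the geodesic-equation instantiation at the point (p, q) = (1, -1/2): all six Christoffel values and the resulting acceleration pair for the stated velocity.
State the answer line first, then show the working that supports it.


Answer: Gamma_ppp = 108/25301, Gamma_ppq = -1095/25301, Gamma_pqq = -10566/25301, Gamma_qpp = 7252/25301, Gamma_qpq = 5187/25301, Gamma_qqq = -9493/25301; accelerations (d^2p/dtau^2, d^2q/dtau^2) = (33072/25301, 50460/25301)

E = 1813/144, F = -3/16, G = 7/8 at the point
E_p = 0, E_q = -7/6, F_p = -1/3, F_q = -5, G_p = 3/8, G_q = -1/2
EG - F^2 = 25301/2304;  g^inv = (2304/25301) * [[7/8, 3/16], [3/16, 1813/144]]
first-kind symbols [ij,l] = (1/2)(d_i g_jl + d_j g_il - d_l g_ij): [pp,p] = E_p/2 = 0, [pp,q] = F_p - E_q/2 = 1/4, [pq,p] = E_q/2 = -7/12, [pq,q] = G_p/2 = 3/16, [qq,p] = F_q - G_p/2 = -83/16, [qq,q] = G_q/2 = -1/4
Gamma^p_ij = (G*[ij,p] - F*[ij,q])/(EG - F^2), Gamma^q_ij = (E*[ij,q] - F*[ij,p])/(EG - F^2)
Gamma_ppp = 108/25301, Gamma_ppq = -1095/25301, Gamma_pqq = -10566/25301, Gamma_qpp = 7252/25301, Gamma_qpq = 5187/25301, Gamma_qqq = -9493/25301
d^2p/dtau^2 = -(Gamma_ppp*(-2)^2 + 2*Gamma_ppq*(-2)*(2) + Gamma_pqq*(2)^2) = 33072/25301
d^2q/dtau^2 = -(Gamma_qpp*(-2)^2 + 2*Gamma_qpq*(-2)*(2) + Gamma_qqq*(2)^2) = 50460/25301


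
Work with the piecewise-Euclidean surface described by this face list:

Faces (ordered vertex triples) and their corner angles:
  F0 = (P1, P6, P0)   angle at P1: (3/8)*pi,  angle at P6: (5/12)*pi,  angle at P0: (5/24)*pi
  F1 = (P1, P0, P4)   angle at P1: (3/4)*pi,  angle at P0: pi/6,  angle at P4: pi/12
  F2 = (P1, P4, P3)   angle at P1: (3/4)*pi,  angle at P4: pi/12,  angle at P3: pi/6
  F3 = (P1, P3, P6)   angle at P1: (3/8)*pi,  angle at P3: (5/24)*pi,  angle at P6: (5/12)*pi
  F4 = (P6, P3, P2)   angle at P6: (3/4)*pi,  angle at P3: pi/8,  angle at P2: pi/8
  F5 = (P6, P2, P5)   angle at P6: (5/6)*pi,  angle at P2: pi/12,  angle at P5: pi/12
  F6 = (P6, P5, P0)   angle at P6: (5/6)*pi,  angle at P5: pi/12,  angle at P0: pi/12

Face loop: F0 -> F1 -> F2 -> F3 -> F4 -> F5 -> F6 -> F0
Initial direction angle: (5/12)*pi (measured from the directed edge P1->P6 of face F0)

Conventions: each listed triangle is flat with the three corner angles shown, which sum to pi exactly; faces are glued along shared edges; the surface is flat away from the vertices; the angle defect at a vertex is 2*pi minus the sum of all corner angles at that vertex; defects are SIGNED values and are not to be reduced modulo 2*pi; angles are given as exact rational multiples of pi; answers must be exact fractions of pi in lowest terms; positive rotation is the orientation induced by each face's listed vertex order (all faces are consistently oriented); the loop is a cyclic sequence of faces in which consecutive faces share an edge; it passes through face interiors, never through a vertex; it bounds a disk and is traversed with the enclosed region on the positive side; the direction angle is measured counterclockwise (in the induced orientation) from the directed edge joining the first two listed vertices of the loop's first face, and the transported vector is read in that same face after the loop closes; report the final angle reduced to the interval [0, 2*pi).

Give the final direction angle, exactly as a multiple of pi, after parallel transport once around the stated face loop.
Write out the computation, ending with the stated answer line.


enclosed vertex P1: corner angles sum to (9/4)*pi, defect = 2*pi - (9/4)*pi = -pi/4
enclosed vertex P6: corner angles sum to (13/4)*pi, defect = 2*pi - (13/4)*pi = (-5/4)*pi
the final direction is the initial angle plus the enclosed defects, taken mod 2*pi in the induced orientation
final angle = (5/12)*pi - (3/2)*pi = (11/12)*pi (mod 2*pi)

Answer: final direction angle = (11/12)*pi


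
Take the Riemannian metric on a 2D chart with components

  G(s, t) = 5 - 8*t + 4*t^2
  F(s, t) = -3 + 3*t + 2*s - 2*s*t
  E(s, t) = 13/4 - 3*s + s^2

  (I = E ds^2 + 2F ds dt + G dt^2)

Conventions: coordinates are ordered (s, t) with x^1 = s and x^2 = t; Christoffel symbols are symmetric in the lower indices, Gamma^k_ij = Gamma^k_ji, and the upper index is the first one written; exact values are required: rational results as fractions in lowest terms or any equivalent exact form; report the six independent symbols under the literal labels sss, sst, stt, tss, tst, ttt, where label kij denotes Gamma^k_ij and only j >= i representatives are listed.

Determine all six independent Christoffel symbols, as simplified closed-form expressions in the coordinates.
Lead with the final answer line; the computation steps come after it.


Answer: Gamma_sss = (4*s - 6)/(4*s^2 - 12*s + 16*t^2 - 32*t + 29), Gamma_sst = 0, Gamma_stt = (12 - 8*s)/(4*s^2 - 12*s + 16*t^2 - 32*t + 29), Gamma_tss = (8 - 8*t)/(4*s^2 - 12*s + 16*t^2 - 32*t + 29), Gamma_tst = 0, Gamma_ttt = (16*t - 16)/(4*s^2 - 12*s + 16*t^2 - 32*t + 29)

E = 13/4 - 3*s + s^2; F = -3 + 3*t + 2*s - 2*s*t; G = 5 - 8*t + 4*t^2
Gamma^k_ij = (1/2) g^{kl} (d_i g_jl + d_j g_il - d_l g_ij), with g^inv = (1/(EG-F^2)) [[G, -F], [-F, E]]
first partials: E_s = -3 + 2*s, E_t = 0, F_s = 2 - 2*t, F_t = 3 - 2*s, G_s = 0, G_t = -8 + 8*t
D = EG - F^2 = 29/4 - 8*t - 3*s + 4*t^2 + s^2
expanded: Gamma^s_ss = (G E_s - 2F F_s + F E_t)/(2D), Gamma^s_st = (G E_t - F G_s)/(2D), Gamma^s_tt = (2G F_t - G G_s - F G_t)/(2D), Gamma^t_ss = (2E F_s - E E_t - F E_s)/(2D), Gamma^t_st = (E G_s - F E_t)/(2D), Gamma^t_tt = (E G_t - 2F F_t + F G_s)/(2D); substitute and cancel common factors


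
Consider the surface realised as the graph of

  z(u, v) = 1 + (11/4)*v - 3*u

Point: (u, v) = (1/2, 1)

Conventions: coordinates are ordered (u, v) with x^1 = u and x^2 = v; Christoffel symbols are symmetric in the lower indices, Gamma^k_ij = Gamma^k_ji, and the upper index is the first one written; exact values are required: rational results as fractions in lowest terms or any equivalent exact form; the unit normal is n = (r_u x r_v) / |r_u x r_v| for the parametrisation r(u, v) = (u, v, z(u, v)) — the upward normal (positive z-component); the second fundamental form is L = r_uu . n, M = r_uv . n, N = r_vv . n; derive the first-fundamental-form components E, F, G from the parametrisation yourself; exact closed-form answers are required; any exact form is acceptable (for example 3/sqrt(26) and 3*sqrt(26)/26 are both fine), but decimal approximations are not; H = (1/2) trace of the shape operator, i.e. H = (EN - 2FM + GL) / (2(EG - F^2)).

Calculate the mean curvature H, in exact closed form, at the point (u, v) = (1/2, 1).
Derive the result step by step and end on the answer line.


z_u = -3, z_v = 11/4, z_uu = 0, z_uv = 0, z_vv = 0
E = 10, F = -33/4, G = 137/16; answer radicand W^2 = 281/16
unnormalised second-form numerators: l = 0, m = 0, n = 0; L = l/sqrt(281/16), and similarly M = m/sqrt(W^2), N = n/sqrt(W^2)
H = (E*n - 2*F*m + G*l) / (2*(EG - F^2)*sqrt(W^2)); E*n - 2*F*m + G*l = 0, EG - F^2 = 281/16, so H = (0)/sqrt(281/16)

Answer: H = 0


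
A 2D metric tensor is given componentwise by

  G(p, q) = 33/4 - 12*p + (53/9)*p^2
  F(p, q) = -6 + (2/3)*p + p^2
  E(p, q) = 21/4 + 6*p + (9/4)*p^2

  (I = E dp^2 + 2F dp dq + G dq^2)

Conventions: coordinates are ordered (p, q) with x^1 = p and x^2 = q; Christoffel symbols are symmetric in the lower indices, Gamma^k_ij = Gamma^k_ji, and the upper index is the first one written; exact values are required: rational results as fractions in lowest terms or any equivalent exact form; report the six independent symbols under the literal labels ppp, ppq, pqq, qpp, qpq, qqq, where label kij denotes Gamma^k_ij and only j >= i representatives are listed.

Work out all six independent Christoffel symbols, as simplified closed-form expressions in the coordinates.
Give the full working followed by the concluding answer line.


E = 21/4 + 6*p + (9/4)*p^2; F = -6 + (2/3)*p + p^2; G = 33/4 - 12*p + (53/9)*p^2
Gamma^k_ij = (1/2) g^{kl} (d_i g_jl + d_j g_il - d_l g_ij), with g^inv = (1/(EG-F^2)) [[G, -F], [-F, E]]
first partials: E_p = 6 + (9/2)*p, E_q = 0, F_p = 2/3 + 2*p, F_q = 0, G_p = -12 + (106/9)*p, G_q = 0
D = EG - F^2 = 117/16 - (11/2)*p - (1579/144)*p^2 + 7*p^3 + (49/4)*p^4
expanded: Gamma^p_pp = (G E_p - 2F F_p + F E_q)/(2D), Gamma^p_pq = (G E_q - F G_p)/(2D), Gamma^p_qq = (2G F_q - G G_p - F G_q)/(2D), Gamma^q_pp = (2E F_p - E E_q - F E_p)/(2D), Gamma^q_pq = (E G_p - F E_q)/(2D), Gamma^q_qq = (E G_q - 2F F_q + F G_p)/(2D); substitute and cancel common factors

Answer: Gamma_ppp = (1620*p^3 - 1632*p^2 - 847*p + 4140)/(1764*p^4 + 1008*p^3 - 1579*p^2 - 792*p + 1053), Gamma_ppq = (-2544*p^3 + 896*p^2 + 16992*p - 15552)/(5292*p^4 + 3024*p^3 - 4737*p^2 - 2376*p + 3159), Gamma_pqq = (-44944*p^3 + 137376*p^2 - 156276*p + 64152)/(15876*p^4 + 9072*p^3 - 14211*p^2 - 7128*p + 9477), Gamma_qpp = (324*p^3 + 1296*p^2 + 3744*p + 3096)/(1764*p^4 + 1008*p^3 - 1579*p^2 - 792*p + 1053), Gamma_qpq = (1908*p^3 + 3144*p^2 - 732*p - 4536)/(1764*p^4 + 1008*p^3 - 1579*p^2 - 792*p + 1053), Gamma_qqq = (2544*p^3 - 896*p^2 - 16992*p + 15552)/(5292*p^4 + 3024*p^3 - 4737*p^2 - 2376*p + 3159)


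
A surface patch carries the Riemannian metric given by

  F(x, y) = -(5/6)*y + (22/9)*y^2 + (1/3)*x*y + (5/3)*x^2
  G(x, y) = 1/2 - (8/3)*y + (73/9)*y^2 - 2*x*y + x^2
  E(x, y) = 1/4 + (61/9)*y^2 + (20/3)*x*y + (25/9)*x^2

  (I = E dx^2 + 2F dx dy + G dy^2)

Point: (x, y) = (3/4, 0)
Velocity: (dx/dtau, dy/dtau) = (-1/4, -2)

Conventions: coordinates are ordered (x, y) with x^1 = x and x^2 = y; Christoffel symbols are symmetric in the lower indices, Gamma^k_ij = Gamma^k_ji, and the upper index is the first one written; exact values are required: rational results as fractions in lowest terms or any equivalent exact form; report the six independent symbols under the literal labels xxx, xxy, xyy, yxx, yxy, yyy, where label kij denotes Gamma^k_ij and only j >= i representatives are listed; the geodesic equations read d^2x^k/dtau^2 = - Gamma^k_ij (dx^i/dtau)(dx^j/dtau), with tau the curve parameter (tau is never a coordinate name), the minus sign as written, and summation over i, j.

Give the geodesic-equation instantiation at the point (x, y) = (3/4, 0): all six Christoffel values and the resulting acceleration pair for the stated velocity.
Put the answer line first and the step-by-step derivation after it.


Answer: Gamma_xxx = 425/201, Gamma_xxy = 125/67, Gamma_xyy = 103/201, Gamma_yxx = -125/67, Gamma_yxy = -63/67, Gamma_yyy = -485/201; accelerations (d^2x/dtau^2, d^2y/dtau^2) = (-4339/1072, 34439/3216)

E = 29/16, F = 15/16, G = 17/16 at the point
E_x = 25/6, E_y = 5, F_x = 5/2, F_y = -7/12, G_x = 3/2, G_y = -25/6
EG - F^2 = 67/64;  g^inv = (64/67) * [[17/16, -15/16], [-15/16, 29/16]]
first-kind symbols [ij,l] = (1/2)(d_i g_jl + d_j g_il - d_l g_ij): [xx,x] = E_x/2 = 25/12, [xx,y] = F_x - E_y/2 = 0, [xy,x] = E_y/2 = 5/2, [xy,y] = G_x/2 = 3/4, [yy,x] = F_y - G_x/2 = -4/3, [yy,y] = G_y/2 = -25/12
Gamma^x_ij = (G*[ij,x] - F*[ij,y])/(EG - F^2), Gamma^y_ij = (E*[ij,y] - F*[ij,x])/(EG - F^2)
Gamma_xxx = 425/201, Gamma_xxy = 125/67, Gamma_xyy = 103/201, Gamma_yxx = -125/67, Gamma_yxy = -63/67, Gamma_yyy = -485/201
d^2x/dtau^2 = -(Gamma_xxx*(-1/4)^2 + 2*Gamma_xxy*(-1/4)*(-2) + Gamma_xyy*(-2)^2) = -4339/1072
d^2y/dtau^2 = -(Gamma_yxx*(-1/4)^2 + 2*Gamma_yxy*(-1/4)*(-2) + Gamma_yyy*(-2)^2) = 34439/3216


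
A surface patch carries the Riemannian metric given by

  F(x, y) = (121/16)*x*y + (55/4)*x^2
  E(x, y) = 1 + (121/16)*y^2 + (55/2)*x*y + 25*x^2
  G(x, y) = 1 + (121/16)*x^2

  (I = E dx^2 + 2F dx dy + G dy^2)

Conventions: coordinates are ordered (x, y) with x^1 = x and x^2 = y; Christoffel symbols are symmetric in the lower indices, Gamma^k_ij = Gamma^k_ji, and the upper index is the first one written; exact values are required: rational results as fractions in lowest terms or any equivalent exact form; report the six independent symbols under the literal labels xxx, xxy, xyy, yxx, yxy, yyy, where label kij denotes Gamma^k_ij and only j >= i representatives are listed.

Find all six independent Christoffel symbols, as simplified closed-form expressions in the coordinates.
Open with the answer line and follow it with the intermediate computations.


Answer: Gamma_xxx = (400*x + 220*y)/(521*x^2 + 440*x*y + 121*y^2 + 16), Gamma_xxy = (220*x + 121*y)/(521*x^2 + 440*x*y + 121*y^2 + 16), Gamma_xyy = 0, Gamma_yxx = 220*x/(521*x^2 + 440*x*y + 121*y^2 + 16), Gamma_yxy = 121*x/(521*x^2 + 440*x*y + 121*y^2 + 16), Gamma_yyy = 0

E = 1 + (121/16)*y^2 + (55/2)*x*y + 25*x^2; F = (121/16)*x*y + (55/4)*x^2; G = 1 + (121/16)*x^2
Gamma^k_ij = (1/2) g^{kl} (d_i g_jl + d_j g_il - d_l g_ij), with g^inv = (1/(EG-F^2)) [[G, -F], [-F, E]]
first partials: E_x = (55/2)*y + 50*x, E_y = (121/8)*y + (55/2)*x, F_x = (121/16)*y + (55/2)*x, F_y = (121/16)*x, G_x = (121/8)*x, G_y = 0
D = EG - F^2 = 1 + (121/16)*y^2 + (55/2)*x*y + (521/16)*x^2
expanded: Gamma^x_xx = (G E_x - 2F F_x + F E_y)/(2D), Gamma^x_xy = (G E_y - F G_x)/(2D), Gamma^x_yy = (2G F_y - G G_x - F G_y)/(2D), Gamma^y_xx = (2E F_x - E E_y - F E_x)/(2D), Gamma^y_xy = (E G_x - F E_y)/(2D), Gamma^y_yy = (E G_y - 2F F_y + F G_x)/(2D); substitute and cancel common factors


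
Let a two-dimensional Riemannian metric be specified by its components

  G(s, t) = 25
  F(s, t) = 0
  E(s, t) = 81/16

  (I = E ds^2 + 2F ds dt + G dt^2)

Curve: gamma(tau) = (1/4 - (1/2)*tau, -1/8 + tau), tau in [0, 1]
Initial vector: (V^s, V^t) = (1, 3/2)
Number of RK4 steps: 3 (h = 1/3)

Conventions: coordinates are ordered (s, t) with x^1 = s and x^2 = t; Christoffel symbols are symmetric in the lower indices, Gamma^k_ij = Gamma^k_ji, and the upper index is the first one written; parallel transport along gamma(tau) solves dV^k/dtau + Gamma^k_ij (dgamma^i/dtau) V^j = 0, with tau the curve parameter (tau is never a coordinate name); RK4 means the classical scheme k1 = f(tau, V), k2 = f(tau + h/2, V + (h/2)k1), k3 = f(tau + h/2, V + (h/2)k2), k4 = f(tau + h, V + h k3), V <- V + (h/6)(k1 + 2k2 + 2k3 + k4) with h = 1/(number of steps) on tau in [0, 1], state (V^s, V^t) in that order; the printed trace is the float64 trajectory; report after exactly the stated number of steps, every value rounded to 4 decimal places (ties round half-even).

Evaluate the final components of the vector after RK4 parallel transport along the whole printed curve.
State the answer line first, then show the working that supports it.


Answer: V^s = 1.0000, V^t = 1.5000

gamma'(tau) = (-1/2, 1); f(tau, V)^k = -Gamma^k_ij(gamma(tau)) gamma'^i(tau) V^j; h = 1/3; intermediate values shown to 6 dp
curve data and Christoffel symbols at the stage parameters:
  tau = 0.000000: gamma = (0.250000, -0.125000), gamma' = (-0.500000, 1.000000); Gamma_sss = 0.000000, Gamma_sst = 0.000000, Gamma_stt = 0.000000, Gamma_tss = 0.000000, Gamma_tst = 0.000000, Gamma_ttt = 0.000000
  tau = 0.166667: gamma = (0.166667, 0.041667), gamma' = (-0.500000, 1.000000); Gamma_sss = 0.000000, Gamma_sst = 0.000000, Gamma_stt = 0.000000, Gamma_tss = 0.000000, Gamma_tst = 0.000000, Gamma_ttt = 0.000000
  tau = 0.333333: gamma = (0.083333, 0.208333), gamma' = (-0.500000, 1.000000); Gamma_sss = 0.000000, Gamma_sst = 0.000000, Gamma_stt = 0.000000, Gamma_tss = 0.000000, Gamma_tst = 0.000000, Gamma_ttt = 0.000000
  tau = 0.500000: gamma = (0.000000, 0.375000), gamma' = (-0.500000, 1.000000); Gamma_sss = 0.000000, Gamma_sst = 0.000000, Gamma_stt = 0.000000, Gamma_tss = 0.000000, Gamma_tst = 0.000000, Gamma_ttt = 0.000000
  tau = 0.666667: gamma = (-0.083333, 0.541667), gamma' = (-0.500000, 1.000000); Gamma_sss = 0.000000, Gamma_sst = 0.000000, Gamma_stt = 0.000000, Gamma_tss = 0.000000, Gamma_tst = 0.000000, Gamma_ttt = 0.000000
  tau = 0.833333: gamma = (-0.166667, 0.708333), gamma' = (-0.500000, 1.000000); Gamma_sss = 0.000000, Gamma_sst = 0.000000, Gamma_stt = 0.000000, Gamma_tss = 0.000000, Gamma_tst = 0.000000, Gamma_ttt = 0.000000
  tau = 1.000000: gamma = (-0.250000, 0.875000), gamma' = (-0.500000, 1.000000); Gamma_sss = 0.000000, Gamma_sst = 0.000000, Gamma_stt = 0.000000, Gamma_tss = 0.000000, Gamma_tst = 0.000000, Gamma_ttt = 0.000000
step 0: V^s = 1.0000, V^t = 1.5000
step 1: k1 = (0.000000, 0.000000), k2 = (0.000000, 0.000000), k3 = (0.000000, 0.000000), k4 = (0.000000, 0.000000); V <- V + (h/6)(k1 + 2k2 + 2k3 + k4): V^s = 1.0000, V^t = 1.5000
step 2: k1 = (0.000000, 0.000000), k2 = (0.000000, 0.000000), k3 = (0.000000, 0.000000), k4 = (0.000000, 0.000000); V <- V + (h/6)(k1 + 2k2 + 2k3 + k4): V^s = 1.0000, V^t = 1.5000
step 3: k1 = (0.000000, 0.000000), k2 = (0.000000, 0.000000), k3 = (0.000000, 0.000000), k4 = (0.000000, 0.000000); V <- V + (h/6)(k1 + 2k2 + 2k3 + k4): V^s = 1.0000, V^t = 1.5000


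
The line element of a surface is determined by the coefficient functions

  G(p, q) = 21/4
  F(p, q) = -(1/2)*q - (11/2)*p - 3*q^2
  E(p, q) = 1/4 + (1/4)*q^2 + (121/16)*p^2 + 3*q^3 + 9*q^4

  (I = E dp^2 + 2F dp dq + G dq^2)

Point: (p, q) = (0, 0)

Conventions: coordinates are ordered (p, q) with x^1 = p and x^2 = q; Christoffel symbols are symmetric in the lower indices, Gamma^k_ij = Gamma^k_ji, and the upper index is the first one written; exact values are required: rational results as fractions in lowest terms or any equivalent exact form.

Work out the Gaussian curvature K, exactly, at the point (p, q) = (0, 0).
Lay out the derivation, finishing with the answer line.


E = 1/4, F = 0, G = 21/4, EG - F^2 = 21/16 at the point
E_p = 0, E_q = 0, F_p = -11/2, F_q = -1/2, G_p = 0, G_q = 0
E_qq = 1/2, F_pq = 0, G_pp = 0
K follows from Brioschi's formula, (det M1 - det M2)/(EG - F^2)^2.
M1 = [[-E_qq/2 + F_pq - G_pp/2, E_p/2, F_p - E_q/2], [F_q - G_p/2, E, F], [G_q/2, F, G]] = [[-1/4, 0, -11/2], [-1/2, 1/4, 0], [0, 0, 21/4]]; det M1 = -21/64
M2 = [[0, E_q/2, G_p/2], [E_q/2, E, F], [G_p/2, F, G]] = [[0, 0, 0], [0, 1/4, 0], [0, 0, 21/4]]; det M2 = 0
det M1 - det M2 = -21/64; K = -21/64 / (21/16)^2 = -4/21

Answer: K = -4/21


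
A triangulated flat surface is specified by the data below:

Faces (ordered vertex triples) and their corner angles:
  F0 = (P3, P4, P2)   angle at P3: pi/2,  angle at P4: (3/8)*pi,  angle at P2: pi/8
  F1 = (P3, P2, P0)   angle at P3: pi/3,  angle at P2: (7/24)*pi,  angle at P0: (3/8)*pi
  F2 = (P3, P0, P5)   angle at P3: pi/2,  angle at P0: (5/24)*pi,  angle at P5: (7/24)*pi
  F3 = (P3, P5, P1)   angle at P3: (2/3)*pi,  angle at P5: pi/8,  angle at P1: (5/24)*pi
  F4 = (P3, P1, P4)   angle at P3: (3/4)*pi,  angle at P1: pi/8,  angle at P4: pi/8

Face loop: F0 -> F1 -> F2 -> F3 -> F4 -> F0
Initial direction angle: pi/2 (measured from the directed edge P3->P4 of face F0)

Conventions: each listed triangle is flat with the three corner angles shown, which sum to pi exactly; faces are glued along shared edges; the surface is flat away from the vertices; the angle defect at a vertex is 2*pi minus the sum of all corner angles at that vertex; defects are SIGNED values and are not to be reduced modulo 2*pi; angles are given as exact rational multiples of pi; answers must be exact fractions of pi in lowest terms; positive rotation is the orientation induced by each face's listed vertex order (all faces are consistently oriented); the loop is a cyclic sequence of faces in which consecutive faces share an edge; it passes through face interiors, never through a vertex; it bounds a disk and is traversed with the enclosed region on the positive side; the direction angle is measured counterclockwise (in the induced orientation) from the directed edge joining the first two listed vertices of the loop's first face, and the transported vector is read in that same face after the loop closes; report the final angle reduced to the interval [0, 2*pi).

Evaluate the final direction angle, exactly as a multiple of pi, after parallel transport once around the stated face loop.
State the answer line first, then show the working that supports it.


Answer: final direction angle = (7/4)*pi

enclosed vertex P3: corner angles sum to (11/4)*pi, defect = 2*pi - (11/4)*pi = (-3/4)*pi
adding the enclosed defects to the starting angle (mod 2*pi, induced orientation) gives the holonomy
final angle = pi/2 - (3/4)*pi = (7/4)*pi (mod 2*pi)


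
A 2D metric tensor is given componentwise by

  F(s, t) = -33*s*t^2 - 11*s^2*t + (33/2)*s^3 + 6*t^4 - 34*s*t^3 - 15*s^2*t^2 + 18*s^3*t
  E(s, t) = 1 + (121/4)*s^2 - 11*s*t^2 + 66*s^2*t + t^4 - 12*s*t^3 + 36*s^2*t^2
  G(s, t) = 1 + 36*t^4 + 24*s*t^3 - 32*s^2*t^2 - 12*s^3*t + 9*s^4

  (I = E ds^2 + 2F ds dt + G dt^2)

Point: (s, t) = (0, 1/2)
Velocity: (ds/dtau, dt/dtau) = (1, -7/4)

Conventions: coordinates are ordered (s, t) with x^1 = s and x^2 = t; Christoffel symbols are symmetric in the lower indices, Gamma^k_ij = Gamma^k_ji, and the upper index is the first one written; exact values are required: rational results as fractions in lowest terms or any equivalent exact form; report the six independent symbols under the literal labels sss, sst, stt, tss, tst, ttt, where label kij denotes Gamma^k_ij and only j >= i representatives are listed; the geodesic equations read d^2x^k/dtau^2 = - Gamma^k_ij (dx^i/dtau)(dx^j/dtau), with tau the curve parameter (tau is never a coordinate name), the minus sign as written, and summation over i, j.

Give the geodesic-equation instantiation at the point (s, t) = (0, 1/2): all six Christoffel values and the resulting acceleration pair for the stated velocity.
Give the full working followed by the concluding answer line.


E = 17/16, F = 3/8, G = 13/4 at the point
E_s = -17/4, E_t = 1/2, F_s = -25/2, F_t = 3, G_s = 3, G_t = 18
EG - F^2 = 53/16;  g^inv = (16/53) * [[13/4, -3/8], [-3/8, 17/16]]
first-kind symbols [ij,l] = (1/2)(d_i g_jl + d_j g_il - d_l g_ij): [ss,s] = E_s/2 = -17/8, [ss,t] = F_s - E_t/2 = -51/4, [st,s] = E_t/2 = 1/4, [st,t] = G_s/2 = 3/2, [tt,s] = F_t - G_s/2 = 3/2, [tt,t] = G_t/2 = 9
Gamma^s_ij = (G*[ij,s] - F*[ij,t])/(EG - F^2), Gamma^t_ij = (E*[ij,t] - F*[ij,s])/(EG - F^2)
Gamma_sss = -34/53, Gamma_sst = 4/53, Gamma_stt = 24/53, Gamma_tss = -204/53, Gamma_tst = 24/53, Gamma_ttt = 144/53
d^2s/dtau^2 = -(Gamma_sss*(1)^2 + 2*Gamma_sst*(1)*(-7/4) + Gamma_stt*(-7/4)^2) = -51/106
d^2t/dtau^2 = -(Gamma_tss*(1)^2 + 2*Gamma_tst*(1)*(-7/4) + Gamma_ttt*(-7/4)^2) = -153/53

Answer: Gamma_sss = -34/53, Gamma_sst = 4/53, Gamma_stt = 24/53, Gamma_tss = -204/53, Gamma_tst = 24/53, Gamma_ttt = 144/53; accelerations (d^2s/dtau^2, d^2t/dtau^2) = (-51/106, -153/53)


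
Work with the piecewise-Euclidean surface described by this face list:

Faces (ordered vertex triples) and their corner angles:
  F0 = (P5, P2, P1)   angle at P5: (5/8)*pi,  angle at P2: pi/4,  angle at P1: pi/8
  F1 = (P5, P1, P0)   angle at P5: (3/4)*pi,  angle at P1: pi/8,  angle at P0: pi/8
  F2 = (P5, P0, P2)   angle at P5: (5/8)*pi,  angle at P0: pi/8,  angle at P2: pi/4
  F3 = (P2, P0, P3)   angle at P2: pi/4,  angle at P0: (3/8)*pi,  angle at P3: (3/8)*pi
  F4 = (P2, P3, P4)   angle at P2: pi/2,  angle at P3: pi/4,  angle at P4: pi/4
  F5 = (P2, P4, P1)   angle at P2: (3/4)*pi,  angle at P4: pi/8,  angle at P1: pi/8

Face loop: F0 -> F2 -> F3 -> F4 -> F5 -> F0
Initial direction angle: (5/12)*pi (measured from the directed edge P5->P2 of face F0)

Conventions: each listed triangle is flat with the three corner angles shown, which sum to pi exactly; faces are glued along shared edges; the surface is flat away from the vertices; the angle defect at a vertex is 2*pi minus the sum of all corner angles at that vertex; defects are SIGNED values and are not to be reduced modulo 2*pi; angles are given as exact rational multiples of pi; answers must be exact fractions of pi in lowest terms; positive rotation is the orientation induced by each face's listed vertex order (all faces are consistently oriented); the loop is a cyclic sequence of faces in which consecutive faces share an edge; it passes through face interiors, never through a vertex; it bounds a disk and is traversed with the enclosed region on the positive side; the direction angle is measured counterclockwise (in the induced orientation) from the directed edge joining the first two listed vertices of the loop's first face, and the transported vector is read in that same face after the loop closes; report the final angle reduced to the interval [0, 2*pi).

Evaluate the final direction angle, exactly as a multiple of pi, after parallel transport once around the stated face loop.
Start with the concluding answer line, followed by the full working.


Answer: final direction angle = (5/12)*pi

enclosed vertex P2: corner angles sum to 2*pi, defect = 2*pi - 2*pi = 0
final direction = starting direction + enclosed defect total, reduced mod 2*pi (induced orientation)
final angle = (5/12)*pi + 0 = (5/12)*pi (mod 2*pi)


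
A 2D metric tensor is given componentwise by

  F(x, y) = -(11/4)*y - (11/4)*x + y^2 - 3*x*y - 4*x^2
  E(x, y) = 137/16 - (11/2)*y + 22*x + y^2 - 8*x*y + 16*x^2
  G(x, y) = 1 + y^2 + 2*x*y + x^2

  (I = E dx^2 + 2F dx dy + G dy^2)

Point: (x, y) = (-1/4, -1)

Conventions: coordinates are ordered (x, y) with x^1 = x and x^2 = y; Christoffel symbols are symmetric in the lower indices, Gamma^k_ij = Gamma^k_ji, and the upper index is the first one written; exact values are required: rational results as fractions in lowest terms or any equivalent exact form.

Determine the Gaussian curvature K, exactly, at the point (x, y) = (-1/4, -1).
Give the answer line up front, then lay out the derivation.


Answer: K = -320/6561

E = 137/16, F = 55/16, G = 41/16, EG - F^2 = 81/8 at the point
E_x = 22, E_y = -11/2, F_x = 9/4, F_y = -4, G_x = -5/2, G_y = -5/2
E_yy = 2, F_xy = -3, G_xx = 2
K follows from Brioschi's formula, (det M1 - det M2)/(EG - F^2)^2.
M1 = [[-E_yy/2 + F_xy - G_xx/2, E_x/2, F_x - E_y/2], [F_y - G_x/2, E, F], [G_y/2, F, G]] = [[-5, 11, 5], [-11/4, 137/16, 55/16], [-5/4, 55/16, 41/16]]; det M1 = -113/8
M2 = [[0, E_y/2, G_x/2], [E_y/2, E, F], [G_x/2, F, G]] = [[0, -11/4, -5/4], [-11/4, 137/16, 55/16], [-5/4, 55/16, 41/16]]; det M2 = -73/8
det M1 - det M2 = -5; K = -5 / (81/8)^2 = -320/6561


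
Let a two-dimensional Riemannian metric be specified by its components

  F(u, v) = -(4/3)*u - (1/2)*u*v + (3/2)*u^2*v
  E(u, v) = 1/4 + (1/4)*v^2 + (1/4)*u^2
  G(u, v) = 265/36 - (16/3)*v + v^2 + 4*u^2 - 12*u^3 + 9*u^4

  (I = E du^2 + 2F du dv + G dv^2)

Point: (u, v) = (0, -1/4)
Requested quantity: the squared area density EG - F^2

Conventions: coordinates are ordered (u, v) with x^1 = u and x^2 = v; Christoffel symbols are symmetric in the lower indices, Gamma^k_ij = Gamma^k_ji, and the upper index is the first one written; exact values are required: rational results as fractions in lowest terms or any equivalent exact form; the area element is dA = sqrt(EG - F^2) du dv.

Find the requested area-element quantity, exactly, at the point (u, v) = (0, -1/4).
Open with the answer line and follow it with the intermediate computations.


Answer: EG - F^2 = 21437/9216

E = 17/64, F = 0, G = 1261/144; EG - F^2 = 21437/9216


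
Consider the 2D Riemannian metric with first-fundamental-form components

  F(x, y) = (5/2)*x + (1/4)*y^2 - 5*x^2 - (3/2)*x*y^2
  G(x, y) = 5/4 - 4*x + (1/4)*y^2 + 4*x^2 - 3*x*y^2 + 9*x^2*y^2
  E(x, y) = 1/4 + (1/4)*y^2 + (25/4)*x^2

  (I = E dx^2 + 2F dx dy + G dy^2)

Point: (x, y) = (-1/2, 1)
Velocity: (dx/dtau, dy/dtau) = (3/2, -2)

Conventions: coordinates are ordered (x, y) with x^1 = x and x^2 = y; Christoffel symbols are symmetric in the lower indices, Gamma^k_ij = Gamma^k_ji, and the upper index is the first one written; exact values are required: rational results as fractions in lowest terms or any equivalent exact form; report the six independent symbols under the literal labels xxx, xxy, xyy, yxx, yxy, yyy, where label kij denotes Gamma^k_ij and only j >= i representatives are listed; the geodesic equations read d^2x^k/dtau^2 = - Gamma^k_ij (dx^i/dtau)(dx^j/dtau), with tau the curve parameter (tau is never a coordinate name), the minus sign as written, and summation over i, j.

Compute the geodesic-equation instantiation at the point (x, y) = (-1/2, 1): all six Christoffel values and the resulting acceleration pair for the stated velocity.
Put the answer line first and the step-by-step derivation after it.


Answer: Gamma_xxx = -122/105, Gamma_xxy = -92/105, Gamma_xyy = 64/9, Gamma_yxx = 17/35, Gamma_yxy = -48/35, Gamma_yyy = 16/9; accelerations (d^2x/dtau^2, d^2y/dtau^2) = (-3917/126, -4141/252)

E = 33/16, F = -3/2, G = 33/4 at the point
E_x = -25/4, E_y = 1/2, F_x = 6, F_y = 2, G_x = -20, G_y = 8
EG - F^2 = 945/64;  g^inv = (64/945) * [[33/4, 3/2], [3/2, 33/16]]
first-kind symbols [ij,l] = (1/2)(d_i g_jl + d_j g_il - d_l g_ij): [xx,x] = E_x/2 = -25/8, [xx,y] = F_x - E_y/2 = 23/4, [xy,x] = E_y/2 = 1/4, [xy,y] = G_x/2 = -10, [yy,x] = F_y - G_x/2 = 12, [yy,y] = G_y/2 = 4
Gamma^x_ij = (G*[ij,x] - F*[ij,y])/(EG - F^2), Gamma^y_ij = (E*[ij,y] - F*[ij,x])/(EG - F^2)
Gamma_xxx = -122/105, Gamma_xxy = -92/105, Gamma_xyy = 64/9, Gamma_yxx = 17/35, Gamma_yxy = -48/35, Gamma_yyy = 16/9
d^2x/dtau^2 = -(Gamma_xxx*(3/2)^2 + 2*Gamma_xxy*(3/2)*(-2) + Gamma_xyy*(-2)^2) = -3917/126
d^2y/dtau^2 = -(Gamma_yxx*(3/2)^2 + 2*Gamma_yxy*(3/2)*(-2) + Gamma_yyy*(-2)^2) = -4141/252
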